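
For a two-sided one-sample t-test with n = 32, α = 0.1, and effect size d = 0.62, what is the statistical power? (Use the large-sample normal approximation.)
Power ≈ 0.97

Power calculation (one-sample t-test, normal approximation):
z_β = d · √n - z_{α/2}
z_β = 0.62 · √32 - 1.645
z_β = 0.62 · 5.657 - 1.645
z_β = 1.862

Power = Φ(z_β) = Φ(1.862) ≈ 0.969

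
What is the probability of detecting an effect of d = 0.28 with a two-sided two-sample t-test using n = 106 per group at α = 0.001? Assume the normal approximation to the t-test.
Power ≈ 0.11

Power calculation (two-sample t-test, normal approximation):
z_β = d · √(n/2) - z_{α/2}
z_β = 0.28 · √(106/2) - 3.291
z_β = 0.28 · 7.280 - 3.291
z_β = -1.252

Power = Φ(z_β) = Φ(-1.252) ≈ 0.105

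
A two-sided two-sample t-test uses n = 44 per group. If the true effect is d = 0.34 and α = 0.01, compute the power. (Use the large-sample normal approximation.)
Power ≈ 0.16

Power calculation (two-sample t-test, normal approximation):
z_β = d · √(n/2) - z_{α/2}
z_β = 0.34 · √(44/2) - 2.576
z_β = 0.34 · 4.690 - 2.576
z_β = -0.981

Power = Φ(z_β) = Φ(-0.981) ≈ 0.163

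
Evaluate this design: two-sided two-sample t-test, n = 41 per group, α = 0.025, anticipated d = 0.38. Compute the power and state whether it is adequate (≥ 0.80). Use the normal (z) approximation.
Power ≈ 0.30; the study is underpowered (power < 0.80)

Power calculation (two-sample t-test, normal approximation):
z_β = d · √(n/2) - z_{α/2}
z_β = 0.38 · √(41/2) - 2.241
z_β = 0.38 · 4.528 - 2.241
z_β = -0.521

Power = Φ(z_β) = Φ(-0.521) ≈ 0.301

Effect size d = 0.38 is small by Cohen's convention (0.2/0.5/0.8).

Threshold: power ≥ 0.80 is conventionally adequate.
Power ≈ 0.30 → the study is underpowered (power < 0.80).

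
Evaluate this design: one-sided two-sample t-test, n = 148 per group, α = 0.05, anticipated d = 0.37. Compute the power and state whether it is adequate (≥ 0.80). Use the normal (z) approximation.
Power ≈ 0.94; the study is adequately powered (power ≥ 0.80)

Power calculation (two-sample t-test, normal approximation):
z_β = d · √(n/2) - z_α
z_β = 0.37 · √(148/2) - 1.645
z_β = 0.37 · 8.602 - 1.645
z_β = 1.538

Power = Φ(z_β) = Φ(1.538) ≈ 0.938

Effect size d = 0.37 is small by Cohen's convention (0.2/0.5/0.8).

Threshold: power ≥ 0.80 is conventionally adequate.
Power ≈ 0.94 → the study is adequately powered (power ≥ 0.80).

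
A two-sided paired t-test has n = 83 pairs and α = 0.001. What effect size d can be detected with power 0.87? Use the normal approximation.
d ≈ 0.48

Minimum detectable effect (paired t-test, normal approximation):
d = (z_{α/2} + z_β) / √n
d = (3.291 + 1.126) / √83
d = 4.417 / 9.110
d ≈ 0.48

By Cohen's convention (0.2 small / 0.5 medium / 0.8 large): small effect.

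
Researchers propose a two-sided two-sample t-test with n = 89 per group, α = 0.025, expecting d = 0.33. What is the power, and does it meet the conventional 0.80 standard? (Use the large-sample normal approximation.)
Power ≈ 0.48; the study is underpowered (power < 0.80)

Power calculation (two-sample t-test, normal approximation):
z_β = d · √(n/2) - z_{α/2}
z_β = 0.33 · √(89/2) - 2.241
z_β = 0.33 · 6.671 - 2.241
z_β = -0.040

Power = Φ(z_β) = Φ(-0.040) ≈ 0.484

Effect size d = 0.33 is small by Cohen's convention (0.2/0.5/0.8).

Threshold: power ≥ 0.80 is conventionally adequate.
Power ≈ 0.48 → the study is underpowered (power < 0.80).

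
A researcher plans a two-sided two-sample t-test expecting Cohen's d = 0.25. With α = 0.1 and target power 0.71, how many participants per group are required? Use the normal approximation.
n = 155 per group

Sample size formula (two-sample t-test, normal approximation):
n = 2 · ((z_{α/2} + z_β) / d)²

z_{α/2} = 1.645 (for α = 0.1, two-sided)
z_β = 0.553 (for power = 0.71)
d = 0.25

n = 2 · ((1.645 + 0.553) / 0.25)²
n = 2 · (8.792)²
n ≈ 154.60
Round up to the next whole number: n = 155 per group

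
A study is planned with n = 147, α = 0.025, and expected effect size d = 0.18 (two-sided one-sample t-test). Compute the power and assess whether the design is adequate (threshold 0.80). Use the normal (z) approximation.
Power ≈ 0.48; the study is underpowered (power < 0.80)

Power calculation (one-sample t-test, normal approximation):
z_β = d · √n - z_{α/2}
z_β = 0.18 · √147 - 2.241
z_β = 0.18 · 12.124 - 2.241
z_β = -0.059

Power = Φ(z_β) = Φ(-0.059) ≈ 0.476

Effect size d = 0.18 is very small by Cohen's convention (0.2/0.5/0.8).

Threshold: power ≥ 0.80 is conventionally adequate.
Power ≈ 0.48 → the study is underpowered (power < 0.80).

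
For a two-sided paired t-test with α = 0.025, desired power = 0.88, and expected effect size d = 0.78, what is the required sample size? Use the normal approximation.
n = 20 pairs

Sample size formula (paired t-test, normal approximation):
n = ((z_{α/2} + z_β) / d)²

z_{α/2} = 2.241 (for α = 0.025, two-sided)
z_β = 1.175 (for power = 0.88)
d = 0.78

n = ((2.241 + 1.175) / 0.78)²
n = (4.379)²
n ≈ 19.18
Round up to the next whole number: n = 20 pairs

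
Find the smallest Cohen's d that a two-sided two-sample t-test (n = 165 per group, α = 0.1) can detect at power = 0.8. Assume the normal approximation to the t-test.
d ≈ 0.27

Minimum detectable effect (two-sample t-test, normal approximation):
d = (z_{α/2} + z_β) / √(n/2)
d = (1.645 + 0.842) / √(165/2)
d = 2.486 / 9.083
d ≈ 0.27

By Cohen's convention (0.2 small / 0.5 medium / 0.8 large): small effect.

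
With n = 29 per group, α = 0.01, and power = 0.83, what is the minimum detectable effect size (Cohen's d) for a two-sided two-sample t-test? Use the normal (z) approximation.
d ≈ 0.93

Minimum detectable effect (two-sample t-test, normal approximation):
d = (z_{α/2} + z_β) / √(n/2)
d = (2.576 + 0.954) / √(29/2)
d = 3.530 / 3.808
d ≈ 0.93

By Cohen's convention (0.2 small / 0.5 medium / 0.8 large): large effect.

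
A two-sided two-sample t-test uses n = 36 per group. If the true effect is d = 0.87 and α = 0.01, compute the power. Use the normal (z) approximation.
Power ≈ 0.87

Power calculation (two-sample t-test, normal approximation):
z_β = d · √(n/2) - z_{α/2}
z_β = 0.87 · √(36/2) - 2.576
z_β = 0.87 · 4.243 - 2.576
z_β = 1.115

Power = Φ(z_β) = Φ(1.115) ≈ 0.868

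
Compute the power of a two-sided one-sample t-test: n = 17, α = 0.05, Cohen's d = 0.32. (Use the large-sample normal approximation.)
Power ≈ 0.26

Power calculation (one-sample t-test, normal approximation):
z_β = d · √n - z_{α/2}
z_β = 0.32 · √17 - 1.960
z_β = 0.32 · 4.123 - 1.960
z_β = -0.641

Power = Φ(z_β) = Φ(-0.641) ≈ 0.261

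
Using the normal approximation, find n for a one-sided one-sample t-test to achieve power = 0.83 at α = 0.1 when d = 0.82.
n = 8

Sample size formula (one-sample t-test, normal approximation):
n = ((z_α + z_β) / d)²

z_α = 1.282 (for α = 0.1, one-sided)
z_β = 0.954 (for power = 0.83)
d = 0.82

n = ((1.282 + 0.954) / 0.82)²
n = (2.727)²
n ≈ 7.44
Round up to the next whole number: n = 8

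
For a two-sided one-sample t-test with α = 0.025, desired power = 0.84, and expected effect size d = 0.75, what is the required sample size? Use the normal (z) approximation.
n = 19

Sample size formula (one-sample t-test, normal approximation):
n = ((z_{α/2} + z_β) / d)²

z_{α/2} = 2.241 (for α = 0.025, two-sided)
z_β = 0.994 (for power = 0.84)
d = 0.75

n = ((2.241 + 0.994) / 0.75)²
n = (4.313)²
n ≈ 18.60
Round up to the next whole number: n = 19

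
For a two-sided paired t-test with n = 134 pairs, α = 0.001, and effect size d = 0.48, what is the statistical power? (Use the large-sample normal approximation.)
Power ≈ 0.99

Power calculation (paired t-test, normal approximation):
z_β = d · √n - z_{α/2}
z_β = 0.48 · √134 - 3.291
z_β = 0.48 · 11.576 - 3.291
z_β = 2.266

Power = Φ(z_β) = Φ(2.266) ≈ 0.988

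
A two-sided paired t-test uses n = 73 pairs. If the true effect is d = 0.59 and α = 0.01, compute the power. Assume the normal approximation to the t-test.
Power ≈ 0.99

Power calculation (paired t-test, normal approximation):
z_β = d · √n - z_{α/2}
z_β = 0.59 · √73 - 2.576
z_β = 0.59 · 8.544 - 2.576
z_β = 2.465

Power = Φ(z_β) = Φ(2.465) ≈ 0.993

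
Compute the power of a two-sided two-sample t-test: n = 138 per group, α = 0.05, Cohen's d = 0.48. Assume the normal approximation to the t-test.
Power ≈ 0.98

Power calculation (two-sample t-test, normal approximation):
z_β = d · √(n/2) - z_{α/2}
z_β = 0.48 · √(138/2) - 1.960
z_β = 0.48 · 8.307 - 1.960
z_β = 2.027

Power = Φ(z_β) = Φ(2.027) ≈ 0.979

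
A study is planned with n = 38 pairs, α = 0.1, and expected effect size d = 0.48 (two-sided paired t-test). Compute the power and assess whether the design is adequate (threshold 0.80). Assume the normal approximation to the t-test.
Power ≈ 0.91; the study is adequately powered (power ≥ 0.80)

Power calculation (paired t-test, normal approximation):
z_β = d · √n - z_{α/2}
z_β = 0.48 · √38 - 1.645
z_β = 0.48 · 6.164 - 1.645
z_β = 1.314

Power = Φ(z_β) = Φ(1.314) ≈ 0.906

Effect size d = 0.48 is small by Cohen's convention (0.2/0.5/0.8).

Threshold: power ≥ 0.80 is conventionally adequate.
Power ≈ 0.91 → the study is adequately powered (power ≥ 0.80).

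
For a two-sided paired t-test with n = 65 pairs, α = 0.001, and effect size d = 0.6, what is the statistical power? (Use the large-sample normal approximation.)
Power ≈ 0.94

Power calculation (paired t-test, normal approximation):
z_β = d · √n - z_{α/2}
z_β = 0.6 · √65 - 3.291
z_β = 0.6 · 8.062 - 3.291
z_β = 1.547

Power = Φ(z_β) = Φ(1.547) ≈ 0.939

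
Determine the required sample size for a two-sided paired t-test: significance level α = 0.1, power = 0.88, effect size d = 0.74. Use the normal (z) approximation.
n = 15 pairs

Sample size formula (paired t-test, normal approximation):
n = ((z_{α/2} + z_β) / d)²

z_{α/2} = 1.645 (for α = 0.1, two-sided)
z_β = 1.175 (for power = 0.88)
d = 0.74

n = ((1.645 + 1.175) / 0.74)²
n = (3.811)²
n ≈ 14.52
Round up to the next whole number: n = 15 pairs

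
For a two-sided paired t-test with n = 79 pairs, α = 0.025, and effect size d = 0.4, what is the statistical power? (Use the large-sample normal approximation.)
Power ≈ 0.91

Power calculation (paired t-test, normal approximation):
z_β = d · √n - z_{α/2}
z_β = 0.4 · √79 - 2.241
z_β = 0.4 · 8.888 - 2.241
z_β = 1.314

Power = Φ(z_β) = Φ(1.314) ≈ 0.906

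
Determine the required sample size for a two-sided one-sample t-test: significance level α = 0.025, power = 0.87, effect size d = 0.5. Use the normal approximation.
n = 46

Sample size formula (one-sample t-test, normal approximation):
n = ((z_{α/2} + z_β) / d)²

z_{α/2} = 2.241 (for α = 0.025, two-sided)
z_β = 1.126 (for power = 0.87)
d = 0.5

n = ((2.241 + 1.126) / 0.5)²
n = (6.734)²
n ≈ 45.35
Round up to the next whole number: n = 46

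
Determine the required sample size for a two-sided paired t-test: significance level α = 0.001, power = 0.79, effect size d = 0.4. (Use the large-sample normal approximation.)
n = 105 pairs

Sample size formula (paired t-test, normal approximation):
n = ((z_{α/2} + z_β) / d)²

z_{α/2} = 3.291 (for α = 0.001, two-sided)
z_β = 0.806 (for power = 0.79)
d = 0.4

n = ((3.291 + 0.806) / 0.4)²
n = (10.243)²
n ≈ 104.92
Round up to the next whole number: n = 105 pairs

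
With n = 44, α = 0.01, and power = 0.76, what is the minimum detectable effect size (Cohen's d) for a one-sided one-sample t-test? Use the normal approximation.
d ≈ 0.46

Minimum detectable effect (one-sample t-test, normal approximation):
d = (z_α + z_β) / √n
d = (2.326 + 0.706) / √44
d = 3.033 / 6.633
d ≈ 0.46

By Cohen's convention (0.2 small / 0.5 medium / 0.8 large): small effect.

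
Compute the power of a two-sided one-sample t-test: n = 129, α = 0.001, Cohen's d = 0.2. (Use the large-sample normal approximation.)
Power ≈ 0.15

Power calculation (one-sample t-test, normal approximation):
z_β = d · √n - z_{α/2}
z_β = 0.2 · √129 - 3.291
z_β = 0.2 · 11.358 - 3.291
z_β = -1.019

Power = Φ(z_β) = Φ(-1.019) ≈ 0.154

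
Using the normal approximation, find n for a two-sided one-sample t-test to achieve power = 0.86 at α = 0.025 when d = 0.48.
n = 48

Sample size formula (one-sample t-test, normal approximation):
n = ((z_{α/2} + z_β) / d)²

z_{α/2} = 2.241 (for α = 0.025, two-sided)
z_β = 1.080 (for power = 0.86)
d = 0.48

n = ((2.241 + 1.080) / 0.48)²
n = (6.919)²
n ≈ 47.87
Round up to the next whole number: n = 48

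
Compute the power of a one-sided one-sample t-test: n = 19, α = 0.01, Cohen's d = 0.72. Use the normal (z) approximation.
Power ≈ 0.79

Power calculation (one-sample t-test, normal approximation):
z_β = d · √n - z_α
z_β = 0.72 · √19 - 2.326
z_β = 0.72 · 4.359 - 2.326
z_β = 0.812

Power = Φ(z_β) = Φ(0.812) ≈ 0.792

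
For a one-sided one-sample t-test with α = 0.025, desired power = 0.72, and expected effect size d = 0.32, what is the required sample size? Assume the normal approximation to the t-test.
n = 64

Sample size formula (one-sample t-test, normal approximation):
n = ((z_α + z_β) / d)²

z_α = 1.960 (for α = 0.025, one-sided)
z_β = 0.583 (for power = 0.72)
d = 0.32

n = ((1.960 + 0.583) / 0.32)²
n = (7.947)²
n ≈ 63.15
Round up to the next whole number: n = 64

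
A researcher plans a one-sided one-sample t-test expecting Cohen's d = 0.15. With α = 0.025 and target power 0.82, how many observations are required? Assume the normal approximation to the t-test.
n = 368

Sample size formula (one-sample t-test, normal approximation):
n = ((z_α + z_β) / d)²

z_α = 1.960 (for α = 0.025, one-sided)
z_β = 0.915 (for power = 0.82)
d = 0.15

n = ((1.960 + 0.915) / 0.15)²
n = (19.167)²
n ≈ 367.37
Round up to the next whole number: n = 368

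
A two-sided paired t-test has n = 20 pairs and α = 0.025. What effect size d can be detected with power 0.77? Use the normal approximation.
d ≈ 0.67

Minimum detectable effect (paired t-test, normal approximation):
d = (z_{α/2} + z_β) / √n
d = (2.241 + 0.739) / √20
d = 2.980 / 4.472
d ≈ 0.67

By Cohen's convention (0.2 small / 0.5 medium / 0.8 large): medium effect.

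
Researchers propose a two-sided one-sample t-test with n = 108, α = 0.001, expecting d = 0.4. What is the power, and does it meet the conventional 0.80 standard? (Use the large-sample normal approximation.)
Power ≈ 0.81; the study is adequately powered (power ≥ 0.80)

Power calculation (one-sample t-test, normal approximation):
z_β = d · √n - z_{α/2}
z_β = 0.4 · √108 - 3.291
z_β = 0.4 · 10.392 - 3.291
z_β = 0.866

Power = Φ(z_β) = Φ(0.866) ≈ 0.807

Effect size d = 0.4 is small by Cohen's convention (0.2/0.5/0.8).

Threshold: power ≥ 0.80 is conventionally adequate.
Power ≈ 0.81 → the study is adequately powered (power ≥ 0.80).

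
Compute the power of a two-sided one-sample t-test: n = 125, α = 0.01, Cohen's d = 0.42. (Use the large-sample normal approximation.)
Power ≈ 0.98

Power calculation (one-sample t-test, normal approximation):
z_β = d · √n - z_{α/2}
z_β = 0.42 · √125 - 2.576
z_β = 0.42 · 11.180 - 2.576
z_β = 2.120

Power = Φ(z_β) = Φ(2.120) ≈ 0.983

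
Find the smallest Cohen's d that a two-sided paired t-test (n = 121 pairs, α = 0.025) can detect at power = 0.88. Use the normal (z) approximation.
d ≈ 0.31

Minimum detectable effect (paired t-test, normal approximation):
d = (z_{α/2} + z_β) / √n
d = (2.241 + 1.175) / √121
d = 3.416 / 11.000
d ≈ 0.31

By Cohen's convention (0.2 small / 0.5 medium / 0.8 large): small effect.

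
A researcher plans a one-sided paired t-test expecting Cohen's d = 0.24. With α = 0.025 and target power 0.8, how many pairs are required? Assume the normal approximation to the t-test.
n = 137 pairs

Sample size formula (paired t-test, normal approximation):
n = ((z_α + z_β) / d)²

z_α = 1.960 (for α = 0.025, one-sided)
z_β = 0.842 (for power = 0.8)
d = 0.24

n = ((1.960 + 0.842) / 0.24)²
n = (11.675)²
n ≈ 136.31
Round up to the next whole number: n = 137 pairs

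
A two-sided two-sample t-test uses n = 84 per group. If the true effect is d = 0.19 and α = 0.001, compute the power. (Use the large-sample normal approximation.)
Power ≈ 0.02

Power calculation (two-sample t-test, normal approximation):
z_β = d · √(n/2) - z_{α/2}
z_β = 0.19 · √(84/2) - 3.291
z_β = 0.19 · 6.481 - 3.291
z_β = -2.059

Power = Φ(z_β) = Φ(-2.059) ≈ 0.020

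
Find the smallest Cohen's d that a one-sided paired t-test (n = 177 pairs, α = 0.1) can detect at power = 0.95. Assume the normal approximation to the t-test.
d ≈ 0.22

Minimum detectable effect (paired t-test, normal approximation):
d = (z_α + z_β) / √n
d = (1.282 + 1.645) / √177
d = 2.926 / 13.304
d ≈ 0.22

By Cohen's convention (0.2 small / 0.5 medium / 0.8 large): small effect.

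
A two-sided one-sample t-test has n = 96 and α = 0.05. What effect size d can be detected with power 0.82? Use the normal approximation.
d ≈ 0.29

Minimum detectable effect (one-sample t-test, normal approximation):
d = (z_{α/2} + z_β) / √n
d = (1.960 + 0.915) / √96
d = 2.875 / 9.798
d ≈ 0.29

By Cohen's convention (0.2 small / 0.5 medium / 0.8 large): small effect.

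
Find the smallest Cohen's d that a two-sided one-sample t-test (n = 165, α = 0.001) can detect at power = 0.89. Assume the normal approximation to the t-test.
d ≈ 0.35

Minimum detectable effect (one-sample t-test, normal approximation):
d = (z_{α/2} + z_β) / √n
d = (3.291 + 1.227) / √165
d = 4.517 / 12.845
d ≈ 0.35

By Cohen's convention (0.2 small / 0.5 medium / 0.8 large): small effect.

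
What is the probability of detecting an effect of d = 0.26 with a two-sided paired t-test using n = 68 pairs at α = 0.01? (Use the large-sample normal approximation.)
Power ≈ 0.33

Power calculation (paired t-test, normal approximation):
z_β = d · √n - z_{α/2}
z_β = 0.26 · √68 - 2.576
z_β = 0.26 · 8.246 - 2.576
z_β = -0.432

Power = Φ(z_β) = Φ(-0.432) ≈ 0.333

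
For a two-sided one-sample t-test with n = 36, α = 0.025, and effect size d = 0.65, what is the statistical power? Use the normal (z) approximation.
Power ≈ 0.95

Power calculation (one-sample t-test, normal approximation):
z_β = d · √n - z_{α/2}
z_β = 0.65 · √36 - 2.241
z_β = 0.65 · 6.000 - 2.241
z_β = 1.659

Power = Φ(z_β) = Φ(1.659) ≈ 0.951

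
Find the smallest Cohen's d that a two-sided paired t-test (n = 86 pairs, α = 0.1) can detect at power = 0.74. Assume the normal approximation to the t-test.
d ≈ 0.25

Minimum detectable effect (paired t-test, normal approximation):
d = (z_{α/2} + z_β) / √n
d = (1.645 + 0.643) / √86
d = 2.288 / 9.274
d ≈ 0.25

By Cohen's convention (0.2 small / 0.5 medium / 0.8 large): small effect.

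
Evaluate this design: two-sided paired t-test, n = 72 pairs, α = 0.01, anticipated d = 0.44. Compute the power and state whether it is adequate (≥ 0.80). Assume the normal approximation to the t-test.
Power ≈ 0.88; the study is adequately powered (power ≥ 0.80)

Power calculation (paired t-test, normal approximation):
z_β = d · √n - z_{α/2}
z_β = 0.44 · √72 - 2.576
z_β = 0.44 · 8.485 - 2.576
z_β = 1.158

Power = Φ(z_β) = Φ(1.158) ≈ 0.877

Effect size d = 0.44 is small by Cohen's convention (0.2/0.5/0.8).

Threshold: power ≥ 0.80 is conventionally adequate.
Power ≈ 0.88 → the study is adequately powered (power ≥ 0.80).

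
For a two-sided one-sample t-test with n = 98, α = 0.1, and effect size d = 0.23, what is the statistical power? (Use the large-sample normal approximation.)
Power ≈ 0.74

Power calculation (one-sample t-test, normal approximation):
z_β = d · √n - z_{α/2}
z_β = 0.23 · √98 - 1.645
z_β = 0.23 · 9.899 - 1.645
z_β = 0.632

Power = Φ(z_β) = Φ(0.632) ≈ 0.736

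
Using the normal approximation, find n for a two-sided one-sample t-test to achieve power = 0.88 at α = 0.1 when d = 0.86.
n = 11

Sample size formula (one-sample t-test, normal approximation):
n = ((z_{α/2} + z_β) / d)²

z_{α/2} = 1.645 (for α = 0.1, two-sided)
z_β = 1.175 (for power = 0.88)
d = 0.86

n = ((1.645 + 1.175) / 0.86)²
n = (3.279)²
n ≈ 10.75
Round up to the next whole number: n = 11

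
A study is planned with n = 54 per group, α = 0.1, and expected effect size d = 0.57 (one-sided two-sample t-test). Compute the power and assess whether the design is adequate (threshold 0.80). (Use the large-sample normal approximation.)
Power ≈ 0.95; the study is adequately powered (power ≥ 0.80)

Power calculation (two-sample t-test, normal approximation):
z_β = d · √(n/2) - z_α
z_β = 0.57 · √(54/2) - 1.282
z_β = 0.57 · 5.196 - 1.282
z_β = 1.680

Power = Φ(z_β) = Φ(1.680) ≈ 0.954

Effect size d = 0.57 is medium by Cohen's convention (0.2/0.5/0.8).

Threshold: power ≥ 0.80 is conventionally adequate.
Power ≈ 0.95 → the study is adequately powered (power ≥ 0.80).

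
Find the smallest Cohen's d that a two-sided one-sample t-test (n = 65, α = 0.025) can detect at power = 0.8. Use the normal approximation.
d ≈ 0.38

Minimum detectable effect (one-sample t-test, normal approximation):
d = (z_{α/2} + z_β) / √n
d = (2.241 + 0.842) / √65
d = 3.083 / 8.062
d ≈ 0.38

By Cohen's convention (0.2 small / 0.5 medium / 0.8 large): small effect.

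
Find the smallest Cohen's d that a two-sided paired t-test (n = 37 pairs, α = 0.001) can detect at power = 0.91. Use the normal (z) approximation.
d ≈ 0.76

Minimum detectable effect (paired t-test, normal approximation):
d = (z_{α/2} + z_β) / √n
d = (3.291 + 1.341) / √37
d = 4.631 / 6.083
d ≈ 0.76

By Cohen's convention (0.2 small / 0.5 medium / 0.8 large): medium effect.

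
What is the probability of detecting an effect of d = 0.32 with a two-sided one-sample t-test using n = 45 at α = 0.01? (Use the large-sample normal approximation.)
Power ≈ 0.33

Power calculation (one-sample t-test, normal approximation):
z_β = d · √n - z_{α/2}
z_β = 0.32 · √45 - 2.576
z_β = 0.32 · 6.708 - 2.576
z_β = -0.429

Power = Φ(z_β) = Φ(-0.429) ≈ 0.334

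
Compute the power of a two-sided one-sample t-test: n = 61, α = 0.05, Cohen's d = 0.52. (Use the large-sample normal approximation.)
Power ≈ 0.98

Power calculation (one-sample t-test, normal approximation):
z_β = d · √n - z_{α/2}
z_β = 0.52 · √61 - 1.960
z_β = 0.52 · 7.810 - 1.960
z_β = 2.101

Power = Φ(z_β) = Φ(2.101) ≈ 0.982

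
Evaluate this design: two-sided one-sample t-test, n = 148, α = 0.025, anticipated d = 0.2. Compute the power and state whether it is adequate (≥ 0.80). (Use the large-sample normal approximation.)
Power ≈ 0.58; the study is underpowered (power < 0.80)

Power calculation (one-sample t-test, normal approximation):
z_β = d · √n - z_{α/2}
z_β = 0.2 · √148 - 2.241
z_β = 0.2 · 12.166 - 2.241
z_β = 0.192

Power = Φ(z_β) = Φ(0.192) ≈ 0.576

Effect size d = 0.2 is small by Cohen's convention (0.2/0.5/0.8).

Threshold: power ≥ 0.80 is conventionally adequate.
Power ≈ 0.58 → the study is underpowered (power < 0.80).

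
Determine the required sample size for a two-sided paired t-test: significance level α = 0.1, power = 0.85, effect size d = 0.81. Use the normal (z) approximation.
n = 11 pairs

Sample size formula (paired t-test, normal approximation):
n = ((z_{α/2} + z_β) / d)²

z_{α/2} = 1.645 (for α = 0.1, two-sided)
z_β = 1.036 (for power = 0.85)
d = 0.81

n = ((1.645 + 1.036) / 0.81)²
n = (3.310)²
n ≈ 10.96
Round up to the next whole number: n = 11 pairs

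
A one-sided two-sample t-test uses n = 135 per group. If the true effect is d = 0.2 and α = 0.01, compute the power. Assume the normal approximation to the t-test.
Power ≈ 0.25

Power calculation (two-sample t-test, normal approximation):
z_β = d · √(n/2) - z_α
z_β = 0.2 · √(135/2) - 2.326
z_β = 0.2 · 8.216 - 2.326
z_β = -0.683

Power = Φ(z_β) = Φ(-0.683) ≈ 0.247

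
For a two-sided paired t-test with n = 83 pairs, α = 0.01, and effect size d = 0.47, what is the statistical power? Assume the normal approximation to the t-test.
Power ≈ 0.96

Power calculation (paired t-test, normal approximation):
z_β = d · √n - z_{α/2}
z_β = 0.47 · √83 - 2.576
z_β = 0.47 · 9.110 - 2.576
z_β = 1.706

Power = Φ(z_β) = Φ(1.706) ≈ 0.956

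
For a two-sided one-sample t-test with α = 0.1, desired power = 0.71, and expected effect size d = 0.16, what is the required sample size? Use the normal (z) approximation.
n = 189

Sample size formula (one-sample t-test, normal approximation):
n = ((z_{α/2} + z_β) / d)²

z_{α/2} = 1.645 (for α = 0.1, two-sided)
z_β = 0.553 (for power = 0.71)
d = 0.16

n = ((1.645 + 0.553) / 0.16)²
n = (13.738)²
n ≈ 188.73
Round up to the next whole number: n = 189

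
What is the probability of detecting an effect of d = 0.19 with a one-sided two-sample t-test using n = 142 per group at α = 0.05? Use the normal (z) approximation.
Power ≈ 0.48

Power calculation (two-sample t-test, normal approximation):
z_β = d · √(n/2) - z_α
z_β = 0.19 · √(142/2) - 1.645
z_β = 0.19 · 8.426 - 1.645
z_β = -0.044

Power = Φ(z_β) = Φ(-0.044) ≈ 0.482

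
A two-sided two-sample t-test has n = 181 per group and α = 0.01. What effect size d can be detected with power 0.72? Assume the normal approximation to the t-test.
d ≈ 0.33

Minimum detectable effect (two-sample t-test, normal approximation):
d = (z_{α/2} + z_β) / √(n/2)
d = (2.576 + 0.583) / √(181/2)
d = 3.159 / 9.513
d ≈ 0.33

By Cohen's convention (0.2 small / 0.5 medium / 0.8 large): small effect.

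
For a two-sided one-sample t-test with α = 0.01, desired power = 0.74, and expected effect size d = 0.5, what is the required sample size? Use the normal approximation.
n = 42

Sample size formula (one-sample t-test, normal approximation):
n = ((z_{α/2} + z_β) / d)²

z_{α/2} = 2.576 (for α = 0.01, two-sided)
z_β = 0.643 (for power = 0.74)
d = 0.5

n = ((2.576 + 0.643) / 0.5)²
n = (6.438)²
n ≈ 41.45
Round up to the next whole number: n = 42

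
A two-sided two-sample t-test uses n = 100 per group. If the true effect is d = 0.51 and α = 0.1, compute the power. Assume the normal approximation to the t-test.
Power ≈ 0.98

Power calculation (two-sample t-test, normal approximation):
z_β = d · √(n/2) - z_{α/2}
z_β = 0.51 · √(100/2) - 1.645
z_β = 0.51 · 7.071 - 1.645
z_β = 1.961

Power = Φ(z_β) = Φ(1.961) ≈ 0.975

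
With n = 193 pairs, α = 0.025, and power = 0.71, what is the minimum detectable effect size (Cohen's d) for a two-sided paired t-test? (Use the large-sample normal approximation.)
d ≈ 0.20

Minimum detectable effect (paired t-test, normal approximation):
d = (z_{α/2} + z_β) / √n
d = (2.241 + 0.553) / √193
d = 2.795 / 13.892
d ≈ 0.20

By Cohen's convention (0.2 small / 0.5 medium / 0.8 large): small effect.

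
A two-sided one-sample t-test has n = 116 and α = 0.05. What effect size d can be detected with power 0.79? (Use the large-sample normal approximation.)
d ≈ 0.26

Minimum detectable effect (one-sample t-test, normal approximation):
d = (z_{α/2} + z_β) / √n
d = (1.960 + 0.806) / √116
d = 2.766 / 10.770
d ≈ 0.26

By Cohen's convention (0.2 small / 0.5 medium / 0.8 large): small effect.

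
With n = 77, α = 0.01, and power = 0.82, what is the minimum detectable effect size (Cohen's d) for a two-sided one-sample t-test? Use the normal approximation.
d ≈ 0.40

Minimum detectable effect (one-sample t-test, normal approximation):
d = (z_{α/2} + z_β) / √n
d = (2.576 + 0.915) / √77
d = 3.491 / 8.775
d ≈ 0.40

By Cohen's convention (0.2 small / 0.5 medium / 0.8 large): small effect.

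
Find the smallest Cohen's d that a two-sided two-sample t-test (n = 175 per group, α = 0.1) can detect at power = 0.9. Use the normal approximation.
d ≈ 0.31

Minimum detectable effect (two-sample t-test, normal approximation):
d = (z_{α/2} + z_β) / √(n/2)
d = (1.645 + 1.282) / √(175/2)
d = 2.926 / 9.354
d ≈ 0.31

By Cohen's convention (0.2 small / 0.5 medium / 0.8 large): small effect.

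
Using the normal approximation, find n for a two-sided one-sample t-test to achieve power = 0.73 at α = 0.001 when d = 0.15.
n = 678

Sample size formula (one-sample t-test, normal approximation):
n = ((z_{α/2} + z_β) / d)²

z_{α/2} = 3.291 (for α = 0.001, two-sided)
z_β = 0.613 (for power = 0.73)
d = 0.15

n = ((3.291 + 0.613) / 0.15)²
n = (26.027)²
n ≈ 677.40
Round up to the next whole number: n = 678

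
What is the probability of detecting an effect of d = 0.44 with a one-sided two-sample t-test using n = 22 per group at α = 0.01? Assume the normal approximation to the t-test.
Power ≈ 0.19

Power calculation (two-sample t-test, normal approximation):
z_β = d · √(n/2) - z_α
z_β = 0.44 · √(22/2) - 2.326
z_β = 0.44 · 3.317 - 2.326
z_β = -0.867

Power = Φ(z_β) = Φ(-0.867) ≈ 0.193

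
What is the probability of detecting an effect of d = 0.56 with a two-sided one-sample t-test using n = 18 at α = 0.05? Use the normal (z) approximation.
Power ≈ 0.66

Power calculation (one-sample t-test, normal approximation):
z_β = d · √n - z_{α/2}
z_β = 0.56 · √18 - 1.960
z_β = 0.56 · 4.243 - 1.960
z_β = 0.416

Power = Φ(z_β) = Φ(0.416) ≈ 0.661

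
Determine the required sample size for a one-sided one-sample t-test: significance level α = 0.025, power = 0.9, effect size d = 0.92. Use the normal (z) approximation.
n = 13

Sample size formula (one-sample t-test, normal approximation):
n = ((z_α + z_β) / d)²

z_α = 1.960 (for α = 0.025, one-sided)
z_β = 1.282 (for power = 0.9)
d = 0.92

n = ((1.960 + 1.282) / 0.92)²
n = (3.524)²
n ≈ 12.42
Round up to the next whole number: n = 13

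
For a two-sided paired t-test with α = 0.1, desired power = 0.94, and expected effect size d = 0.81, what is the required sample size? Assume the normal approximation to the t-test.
n = 16 pairs

Sample size formula (paired t-test, normal approximation):
n = ((z_{α/2} + z_β) / d)²

z_{α/2} = 1.645 (for α = 0.1, two-sided)
z_β = 1.555 (for power = 0.94)
d = 0.81

n = ((1.645 + 1.555) / 0.81)²
n = (3.951)²
n ≈ 15.61
Round up to the next whole number: n = 16 pairs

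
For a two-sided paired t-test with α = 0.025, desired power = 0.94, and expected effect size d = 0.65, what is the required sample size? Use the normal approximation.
n = 35 pairs

Sample size formula (paired t-test, normal approximation):
n = ((z_{α/2} + z_β) / d)²

z_{α/2} = 2.241 (for α = 0.025, two-sided)
z_β = 1.555 (for power = 0.94)
d = 0.65

n = ((2.241 + 1.555) / 0.65)²
n = (5.840)²
n ≈ 34.11
Round up to the next whole number: n = 35 pairs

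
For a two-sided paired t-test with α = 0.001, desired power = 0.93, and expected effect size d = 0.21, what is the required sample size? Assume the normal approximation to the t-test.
n = 516 pairs

Sample size formula (paired t-test, normal approximation):
n = ((z_{α/2} + z_β) / d)²

z_{α/2} = 3.291 (for α = 0.001, two-sided)
z_β = 1.476 (for power = 0.93)
d = 0.21

n = ((3.291 + 1.476) / 0.21)²
n = (22.700)²
n ≈ 515.29
Round up to the next whole number: n = 516 pairs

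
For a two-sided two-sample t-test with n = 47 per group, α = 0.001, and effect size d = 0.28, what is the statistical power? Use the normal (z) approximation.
Power ≈ 0.03

Power calculation (two-sample t-test, normal approximation):
z_β = d · √(n/2) - z_{α/2}
z_β = 0.28 · √(47/2) - 3.291
z_β = 0.28 · 4.848 - 3.291
z_β = -1.933

Power = Φ(z_β) = Φ(-1.933) ≈ 0.027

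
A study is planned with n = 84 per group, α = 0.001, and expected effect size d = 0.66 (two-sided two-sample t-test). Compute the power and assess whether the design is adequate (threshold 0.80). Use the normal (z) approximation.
Power ≈ 0.84; the study is adequately powered (power ≥ 0.80)

Power calculation (two-sample t-test, normal approximation):
z_β = d · √(n/2) - z_{α/2}
z_β = 0.66 · √(84/2) - 3.291
z_β = 0.66 · 6.481 - 3.291
z_β = 0.987

Power = Φ(z_β) = Φ(0.987) ≈ 0.838

Effect size d = 0.66 is medium by Cohen's convention (0.2/0.5/0.8).

Threshold: power ≥ 0.80 is conventionally adequate.
Power ≈ 0.84 → the study is adequately powered (power ≥ 0.80).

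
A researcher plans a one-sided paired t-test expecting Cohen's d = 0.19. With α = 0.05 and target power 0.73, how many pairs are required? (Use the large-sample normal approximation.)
n = 142 pairs

Sample size formula (paired t-test, normal approximation):
n = ((z_α + z_β) / d)²

z_α = 1.645 (for α = 0.05, one-sided)
z_β = 0.613 (for power = 0.73)
d = 0.19

n = ((1.645 + 0.613) / 0.19)²
n = (11.884)²
n ≈ 141.23
Round up to the next whole number: n = 142 pairs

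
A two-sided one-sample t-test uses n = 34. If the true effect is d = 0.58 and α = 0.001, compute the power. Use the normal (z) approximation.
Power ≈ 0.54

Power calculation (one-sample t-test, normal approximation):
z_β = d · √n - z_{α/2}
z_β = 0.58 · √34 - 3.291
z_β = 0.58 · 5.831 - 3.291
z_β = 0.091

Power = Φ(z_β) = Φ(0.091) ≈ 0.536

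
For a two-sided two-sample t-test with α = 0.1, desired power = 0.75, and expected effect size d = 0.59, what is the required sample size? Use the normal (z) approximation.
n = 31 per group

Sample size formula (two-sample t-test, normal approximation):
n = 2 · ((z_{α/2} + z_β) / d)²

z_{α/2} = 1.645 (for α = 0.1, two-sided)
z_β = 0.674 (for power = 0.75)
d = 0.59

n = 2 · ((1.645 + 0.674) / 0.59)²
n = 2 · (3.931)²
n ≈ 30.91
Round up to the next whole number: n = 31 per group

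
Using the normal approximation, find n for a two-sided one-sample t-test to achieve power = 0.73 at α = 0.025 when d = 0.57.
n = 26

Sample size formula (one-sample t-test, normal approximation):
n = ((z_{α/2} + z_β) / d)²

z_{α/2} = 2.241 (for α = 0.025, two-sided)
z_β = 0.613 (for power = 0.73)
d = 0.57

n = ((2.241 + 0.613) / 0.57)²
n = (5.007)²
n ≈ 25.07
Round up to the next whole number: n = 26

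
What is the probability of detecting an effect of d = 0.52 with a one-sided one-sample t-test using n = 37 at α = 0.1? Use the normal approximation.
Power ≈ 0.97

Power calculation (one-sample t-test, normal approximation):
z_β = d · √n - z_α
z_β = 0.52 · √37 - 1.282
z_β = 0.52 · 6.083 - 1.282
z_β = 1.881

Power = Φ(z_β) = Φ(1.881) ≈ 0.970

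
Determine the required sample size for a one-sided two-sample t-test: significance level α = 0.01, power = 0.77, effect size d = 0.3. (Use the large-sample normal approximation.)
n = 209 per group

Sample size formula (two-sample t-test, normal approximation):
n = 2 · ((z_α + z_β) / d)²

z_α = 2.326 (for α = 0.01, one-sided)
z_β = 0.739 (for power = 0.77)
d = 0.3

n = 2 · ((2.326 + 0.739) / 0.3)²
n = 2 · (10.217)²
n ≈ 208.77
Round up to the next whole number: n = 209 per group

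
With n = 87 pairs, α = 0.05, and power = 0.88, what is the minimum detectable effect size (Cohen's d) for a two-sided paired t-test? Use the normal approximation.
d ≈ 0.34

Minimum detectable effect (paired t-test, normal approximation):
d = (z_{α/2} + z_β) / √n
d = (1.960 + 1.175) / √87
d = 3.135 / 9.327
d ≈ 0.34

By Cohen's convention (0.2 small / 0.5 medium / 0.8 large): small effect.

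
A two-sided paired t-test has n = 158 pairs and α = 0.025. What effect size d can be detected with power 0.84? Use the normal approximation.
d ≈ 0.26

Minimum detectable effect (paired t-test, normal approximation):
d = (z_{α/2} + z_β) / √n
d = (2.241 + 0.994) / √158
d = 3.236 / 12.570
d ≈ 0.26

By Cohen's convention (0.2 small / 0.5 medium / 0.8 large): small effect.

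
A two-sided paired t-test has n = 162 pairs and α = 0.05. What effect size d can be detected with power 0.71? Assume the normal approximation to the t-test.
d ≈ 0.20

Minimum detectable effect (paired t-test, normal approximation):
d = (z_{α/2} + z_β) / √n
d = (1.960 + 0.553) / √162
d = 2.513 / 12.728
d ≈ 0.20

By Cohen's convention (0.2 small / 0.5 medium / 0.8 large): small effect.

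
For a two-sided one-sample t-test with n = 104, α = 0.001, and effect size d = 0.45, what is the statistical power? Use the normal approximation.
Power ≈ 0.90

Power calculation (one-sample t-test, normal approximation):
z_β = d · √n - z_{α/2}
z_β = 0.45 · √104 - 3.291
z_β = 0.45 · 10.198 - 3.291
z_β = 1.299

Power = Φ(z_β) = Φ(1.299) ≈ 0.903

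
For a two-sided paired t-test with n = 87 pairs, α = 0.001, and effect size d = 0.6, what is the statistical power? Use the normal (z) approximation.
Power ≈ 0.99

Power calculation (paired t-test, normal approximation):
z_β = d · √n - z_{α/2}
z_β = 0.6 · √87 - 3.291
z_β = 0.6 · 9.327 - 3.291
z_β = 2.306

Power = Φ(z_β) = Φ(2.306) ≈ 0.989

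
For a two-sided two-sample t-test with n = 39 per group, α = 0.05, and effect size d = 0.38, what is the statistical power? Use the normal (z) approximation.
Power ≈ 0.39

Power calculation (two-sample t-test, normal approximation):
z_β = d · √(n/2) - z_{α/2}
z_β = 0.38 · √(39/2) - 1.960
z_β = 0.38 · 4.416 - 1.960
z_β = -0.282

Power = Φ(z_β) = Φ(-0.282) ≈ 0.389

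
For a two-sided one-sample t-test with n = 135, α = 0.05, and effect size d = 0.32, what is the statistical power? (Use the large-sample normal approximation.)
Power ≈ 0.96

Power calculation (one-sample t-test, normal approximation):
z_β = d · √n - z_{α/2}
z_β = 0.32 · √135 - 1.960
z_β = 0.32 · 11.619 - 1.960
z_β = 1.758

Power = Φ(z_β) = Φ(1.758) ≈ 0.961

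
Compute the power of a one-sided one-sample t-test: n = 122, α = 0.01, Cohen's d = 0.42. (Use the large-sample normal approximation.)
Power ≈ 0.99

Power calculation (one-sample t-test, normal approximation):
z_β = d · √n - z_α
z_β = 0.42 · √122 - 2.326
z_β = 0.42 · 11.045 - 2.326
z_β = 2.313

Power = Φ(z_β) = Φ(2.313) ≈ 0.990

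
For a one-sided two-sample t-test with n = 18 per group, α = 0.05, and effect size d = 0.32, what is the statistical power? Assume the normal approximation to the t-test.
Power ≈ 0.25

Power calculation (two-sample t-test, normal approximation):
z_β = d · √(n/2) - z_α
z_β = 0.32 · √(18/2) - 1.645
z_β = 0.32 · 3.000 - 1.645
z_β = -0.685

Power = Φ(z_β) = Φ(-0.685) ≈ 0.247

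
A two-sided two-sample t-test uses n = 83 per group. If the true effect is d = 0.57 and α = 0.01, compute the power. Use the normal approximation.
Power ≈ 0.86

Power calculation (two-sample t-test, normal approximation):
z_β = d · √(n/2) - z_{α/2}
z_β = 0.57 · √(83/2) - 2.576
z_β = 0.57 · 6.442 - 2.576
z_β = 1.096

Power = Φ(z_β) = Φ(1.096) ≈ 0.863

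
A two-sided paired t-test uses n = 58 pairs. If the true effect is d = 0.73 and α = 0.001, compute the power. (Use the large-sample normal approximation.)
Power ≈ 0.99

Power calculation (paired t-test, normal approximation):
z_β = d · √n - z_{α/2}
z_β = 0.73 · √58 - 3.291
z_β = 0.73 · 7.616 - 3.291
z_β = 2.269

Power = Φ(z_β) = Φ(2.269) ≈ 0.988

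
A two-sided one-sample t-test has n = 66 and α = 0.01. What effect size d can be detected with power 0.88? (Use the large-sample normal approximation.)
d ≈ 0.46

Minimum detectable effect (one-sample t-test, normal approximation):
d = (z_{α/2} + z_β) / √n
d = (2.576 + 1.175) / √66
d = 3.751 / 8.124
d ≈ 0.46

By Cohen's convention (0.2 small / 0.5 medium / 0.8 large): small effect.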